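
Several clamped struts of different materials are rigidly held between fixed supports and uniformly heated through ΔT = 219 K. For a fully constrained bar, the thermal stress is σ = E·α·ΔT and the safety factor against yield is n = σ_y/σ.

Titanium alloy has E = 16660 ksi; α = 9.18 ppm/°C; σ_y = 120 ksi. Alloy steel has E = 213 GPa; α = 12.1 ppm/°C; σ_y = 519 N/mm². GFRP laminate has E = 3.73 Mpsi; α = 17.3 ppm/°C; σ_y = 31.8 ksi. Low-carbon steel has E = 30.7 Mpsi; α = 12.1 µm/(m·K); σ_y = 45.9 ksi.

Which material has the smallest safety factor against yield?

Per material, after unit conversion:
  titanium alloy: E = 114.9, α = 9.18, σ_y = 827.4 → σ = 231 MPa, n = 3.58
  alloy steel: E = 213.0, α = 12.1, σ_y = 519.0 → σ = 564 MPa, n = 0.920
  GFRP laminate: E = 25.72, α = 17.3, σ_y = 219.3 → σ = 97.4 MPa, n = 2.25
  low-carbon steel: E = 211.7, α = 12.1, σ_y = 316.5 → σ = 561 MPa, n = 0.564
The minimum is low-carbon steel at n = 0.564.

low-carbon steel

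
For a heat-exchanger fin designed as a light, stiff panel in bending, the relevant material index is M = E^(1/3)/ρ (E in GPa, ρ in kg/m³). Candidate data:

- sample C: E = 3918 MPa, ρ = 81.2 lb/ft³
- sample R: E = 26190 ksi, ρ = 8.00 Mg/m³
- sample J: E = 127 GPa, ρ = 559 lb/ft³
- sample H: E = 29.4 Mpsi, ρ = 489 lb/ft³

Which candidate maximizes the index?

Normalizing units and computing the index:
  sample C: E = 3.918 GPa, ρ = 1301 kg/m³
  sample R: E = 180.6 GPa, ρ = 8000 kg/m³
  sample J: E = 127.0 GPa, ρ = 8954 kg/m³
  sample H: E = 202.7 GPa, ρ = 7833 kg/m³
  sample C: M = 1.21×10⁻³
  sample H: M = 0.750×10⁻³
  sample R: M = 0.707×10⁻³
  sample J: M = 0.561×10⁻³
Highest index: sample C.

sample C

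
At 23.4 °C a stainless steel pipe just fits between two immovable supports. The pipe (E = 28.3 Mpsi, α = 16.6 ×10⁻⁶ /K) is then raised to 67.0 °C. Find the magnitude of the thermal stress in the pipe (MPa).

141 MPa

E = 28.3 Mpsi = 195.1 GPa.
ΔT = 43.60 K. Constrained thermal stress σ = E·α·ΔT = 195.1×10³ MPa × 16.6×10⁻⁶ × 43.60 = 141 MPa (compressive).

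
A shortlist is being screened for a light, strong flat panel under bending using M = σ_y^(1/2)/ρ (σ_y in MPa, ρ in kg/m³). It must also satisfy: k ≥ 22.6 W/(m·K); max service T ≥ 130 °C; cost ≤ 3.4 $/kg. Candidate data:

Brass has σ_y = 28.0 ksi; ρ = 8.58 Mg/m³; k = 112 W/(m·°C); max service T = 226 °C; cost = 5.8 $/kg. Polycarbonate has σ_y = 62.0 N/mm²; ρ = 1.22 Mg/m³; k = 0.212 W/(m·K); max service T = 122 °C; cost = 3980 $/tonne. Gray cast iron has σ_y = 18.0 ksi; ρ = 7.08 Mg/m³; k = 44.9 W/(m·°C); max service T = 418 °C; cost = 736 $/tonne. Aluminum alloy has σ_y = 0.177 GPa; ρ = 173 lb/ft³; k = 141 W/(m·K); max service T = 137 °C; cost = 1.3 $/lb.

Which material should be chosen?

aluminum alloy

Screen on constraints: k ≥ 22.6 W/(m·K); max service T ≥ 130 °C; cost ≤ 3.4 $/kg. Survivors: gray cast iron, aluminum alloy.
Putting every candidate on a common basis:
  gray cast iron: σ_y = 124.1 MPa, ρ = 7080 kg/m³
  aluminum alloy: σ_y = 177.0 MPa, ρ = 2771 kg/m³
  aluminum alloy: M = 4.80×10⁻³
  gray cast iron: M = 1.57×10⁻³
Highest index: aluminum alloy.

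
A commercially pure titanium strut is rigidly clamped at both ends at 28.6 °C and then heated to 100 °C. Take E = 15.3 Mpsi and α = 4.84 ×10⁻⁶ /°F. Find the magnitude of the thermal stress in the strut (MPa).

E = 15.3 Mpsi = 105.5 GPa.
α = 4.84×10⁻⁶/°F × 9/5 = 8.71×10⁻⁶/K.
ΔT = 71.40 K. Constrained thermal stress σ = E·α·ΔT = 105.5×10³ MPa × 8.71×10⁻⁶ × 71.40 = 65.6 MPa (compressive).

65.6 MPa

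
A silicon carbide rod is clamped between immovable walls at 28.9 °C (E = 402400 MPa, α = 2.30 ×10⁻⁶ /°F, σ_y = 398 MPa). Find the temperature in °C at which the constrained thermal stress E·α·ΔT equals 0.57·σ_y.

E = 402400 MPa = 402.4 GPa.
α = 2.30×10⁻⁶/°F × 9/5 = 4.14×10⁻⁶/K.
E·α·ΔT = 226.9 MPa ⇒ ΔT = 226.9 / (402.4×10³ × 4.14×10⁻⁶) = 136.2 K.
T = 28.9 + 136.2 = 165.1 °C.

165 °C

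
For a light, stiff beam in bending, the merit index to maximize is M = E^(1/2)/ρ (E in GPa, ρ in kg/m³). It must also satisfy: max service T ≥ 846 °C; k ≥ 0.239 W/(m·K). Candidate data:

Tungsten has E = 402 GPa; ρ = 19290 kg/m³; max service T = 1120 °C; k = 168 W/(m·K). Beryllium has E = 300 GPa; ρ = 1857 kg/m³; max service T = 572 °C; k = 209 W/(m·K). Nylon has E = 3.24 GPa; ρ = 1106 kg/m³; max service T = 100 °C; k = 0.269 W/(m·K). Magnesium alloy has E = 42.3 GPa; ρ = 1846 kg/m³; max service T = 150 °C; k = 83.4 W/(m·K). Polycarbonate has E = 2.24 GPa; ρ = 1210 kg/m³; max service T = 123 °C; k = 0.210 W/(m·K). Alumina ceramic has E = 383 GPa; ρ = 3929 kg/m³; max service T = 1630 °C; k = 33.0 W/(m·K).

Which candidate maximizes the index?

Screen on constraints: max service T ≥ 846 °C; k ≥ 0.239 W/(m·K). Survivors: tungsten, alumina ceramic.
Per-candidate index values:
  alumina ceramic: M = 4.98×10⁻³
  tungsten: M = 1.04×10⁻³
Alumina ceramic ranks first.

alumina ceramic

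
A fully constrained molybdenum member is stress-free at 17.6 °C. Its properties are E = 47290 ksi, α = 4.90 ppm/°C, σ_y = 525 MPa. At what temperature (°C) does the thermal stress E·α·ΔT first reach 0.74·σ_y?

E = 47290 ksi = 326.1 GPa.
E·α·ΔT = 388.5 MPa ⇒ ΔT = 388.5 / (326.1×10³ × 4.90×10⁻⁶) = 243.2 K.
T = 17.6 + 243.2 = 260.8 °C.

261 °C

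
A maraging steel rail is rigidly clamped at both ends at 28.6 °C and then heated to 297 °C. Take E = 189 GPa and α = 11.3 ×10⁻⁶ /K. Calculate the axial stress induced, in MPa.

ΔT = 268.4 K. Constrained thermal stress σ = E·α·ΔT = 189.0×10³ MPa × 11.3×10⁻⁶ × 268.4 = 573 MPa (compressive).

573 MPa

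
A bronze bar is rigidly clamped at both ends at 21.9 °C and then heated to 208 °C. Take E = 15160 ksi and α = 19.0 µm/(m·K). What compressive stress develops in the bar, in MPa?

E = 15160 ksi = 104.5 GPa.
ΔT = 186.1 K. Constrained thermal stress σ = E·α·ΔT = 104.5×10³ MPa × 19.0×10⁻⁶ × 186.1 = 370 MPa (compressive).

370 MPa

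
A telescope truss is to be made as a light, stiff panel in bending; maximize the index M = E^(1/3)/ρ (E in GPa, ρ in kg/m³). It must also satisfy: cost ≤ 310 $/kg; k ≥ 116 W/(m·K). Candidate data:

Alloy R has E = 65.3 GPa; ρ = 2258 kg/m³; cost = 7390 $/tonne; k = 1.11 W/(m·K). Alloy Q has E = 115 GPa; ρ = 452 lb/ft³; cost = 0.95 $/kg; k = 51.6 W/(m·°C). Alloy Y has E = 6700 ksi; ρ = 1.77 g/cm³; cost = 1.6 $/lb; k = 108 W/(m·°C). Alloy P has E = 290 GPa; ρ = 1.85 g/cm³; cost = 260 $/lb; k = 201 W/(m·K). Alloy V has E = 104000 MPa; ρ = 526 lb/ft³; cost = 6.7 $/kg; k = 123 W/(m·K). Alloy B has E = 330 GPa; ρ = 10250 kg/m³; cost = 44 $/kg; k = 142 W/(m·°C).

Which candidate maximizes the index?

Screen on constraints: cost ≤ 310 $/kg; k ≥ 116 W/(m·K). Survivors: alloy V, alloy B.
Normalizing units and computing the index:
  alloy V: E = 104.0 GPa, ρ = 8426 kg/m³
  alloy B: E = 330.0 GPa, ρ = 10250 kg/m³
  alloy B: M = 0.674×10⁻³
  alloy V: M = 0.558×10⁻³
Alloy B has the largest M.

alloy B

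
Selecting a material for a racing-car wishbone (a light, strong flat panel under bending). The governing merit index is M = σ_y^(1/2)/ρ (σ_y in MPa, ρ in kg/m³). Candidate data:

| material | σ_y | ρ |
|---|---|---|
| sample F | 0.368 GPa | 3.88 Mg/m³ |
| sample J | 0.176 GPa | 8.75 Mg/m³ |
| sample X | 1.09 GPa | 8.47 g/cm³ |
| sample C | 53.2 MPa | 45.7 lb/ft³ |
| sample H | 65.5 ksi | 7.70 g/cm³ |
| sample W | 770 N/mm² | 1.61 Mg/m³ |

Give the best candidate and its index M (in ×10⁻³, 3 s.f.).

sample W, M = 17.2×10⁻³

Normalizing units and computing the index:
  sample F: σ_y = 368.0 MPa, ρ = 3880 kg/m³
  sample J: σ_y = 176.0 MPa, ρ = 8750 kg/m³
  sample X: σ_y = 1090 MPa, ρ = 8470 kg/m³
  sample C: σ_y = 53.20 MPa, ρ = 732.0 kg/m³
  sample H: σ_y = 451.6 MPa, ρ = 7700 kg/m³
  sample W: σ_y = 770.0 MPa, ρ = 1610 kg/m³
  sample W: M = 17.2×10⁻³
  sample C: M = 9.96×10⁻³
  sample F: M = 4.94×10⁻³
  sample X: M = 3.90×10⁻³
  sample H: M = 2.76×10⁻³
  sample J: M = 1.52×10⁻³
Highest index: sample W.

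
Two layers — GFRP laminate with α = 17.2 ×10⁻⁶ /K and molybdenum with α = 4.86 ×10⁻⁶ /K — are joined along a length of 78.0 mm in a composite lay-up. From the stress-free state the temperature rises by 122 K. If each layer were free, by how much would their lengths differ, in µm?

Δα = |17.2 − 4.86|×10⁻⁶/K = 12.3×10⁻⁶/K.
ΔL_mismatch = Δα·L·ΔT = 12.3×10⁻⁶ × 78.0 mm × 122.0 K = 117 µm.

117 µm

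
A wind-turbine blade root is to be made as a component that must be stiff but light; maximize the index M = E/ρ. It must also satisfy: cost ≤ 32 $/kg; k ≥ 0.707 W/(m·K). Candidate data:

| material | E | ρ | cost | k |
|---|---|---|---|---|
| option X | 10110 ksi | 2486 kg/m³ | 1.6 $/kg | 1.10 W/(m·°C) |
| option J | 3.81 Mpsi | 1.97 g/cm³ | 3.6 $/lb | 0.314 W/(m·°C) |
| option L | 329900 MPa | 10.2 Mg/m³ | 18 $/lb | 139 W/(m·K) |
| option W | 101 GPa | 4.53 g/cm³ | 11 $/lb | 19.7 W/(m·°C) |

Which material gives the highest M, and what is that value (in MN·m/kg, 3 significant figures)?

option X, M = 28.0 MN·m/kg

Screen on constraints: cost ≤ 32 $/kg; k ≥ 0.707 W/(m·K). Survivors: option X, option W.
Normalizing units and computing the index:
  option X: E = 69.71 GPa, ρ = 2486 kg/m³
  option W: E = 101.0 GPa, ρ = 4530 kg/m³
  option X: M = 28.0 MN·m/kg
  option W: M = 22.3 MN·m/kg
Highest index: option X.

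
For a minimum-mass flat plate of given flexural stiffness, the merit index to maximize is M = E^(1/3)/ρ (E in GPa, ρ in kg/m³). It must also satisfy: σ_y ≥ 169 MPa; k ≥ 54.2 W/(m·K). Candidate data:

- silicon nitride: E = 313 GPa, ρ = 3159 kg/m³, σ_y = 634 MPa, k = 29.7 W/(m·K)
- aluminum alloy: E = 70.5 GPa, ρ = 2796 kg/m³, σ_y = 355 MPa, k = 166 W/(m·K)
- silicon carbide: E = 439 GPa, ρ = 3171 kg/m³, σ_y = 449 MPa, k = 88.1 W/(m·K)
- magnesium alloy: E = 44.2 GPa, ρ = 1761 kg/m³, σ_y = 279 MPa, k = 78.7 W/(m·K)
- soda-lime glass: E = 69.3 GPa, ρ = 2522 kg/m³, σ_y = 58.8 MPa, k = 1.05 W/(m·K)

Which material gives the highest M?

silicon carbide

Screen on constraints: σ_y ≥ 169 MPa; k ≥ 54.2 W/(m·K). Survivors: aluminum alloy, silicon carbide, magnesium alloy.
Computing M directly (units already consistent):
  silicon carbide: M = 2.40×10⁻³
  magnesium alloy: M = 2.01×10⁻³
  aluminum alloy: M = 1.48×10⁻³
The maximum is for silicon carbide.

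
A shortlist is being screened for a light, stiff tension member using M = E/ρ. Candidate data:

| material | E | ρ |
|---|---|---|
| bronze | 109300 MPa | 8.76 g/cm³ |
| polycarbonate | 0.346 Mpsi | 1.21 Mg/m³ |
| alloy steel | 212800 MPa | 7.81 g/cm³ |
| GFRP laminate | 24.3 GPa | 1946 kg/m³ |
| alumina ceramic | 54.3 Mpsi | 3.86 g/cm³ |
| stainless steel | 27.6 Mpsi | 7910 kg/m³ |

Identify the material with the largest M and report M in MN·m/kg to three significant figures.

alumina ceramic, M = 97.0 MN·m/kg

After converting to SI:
  bronze: E = 109.3 GPa, ρ = 8760 kg/m³
  polycarbonate: E = 2.386 GPa, ρ = 1210 kg/m³
  alloy steel: E = 212.8 GPa, ρ = 7810 kg/m³
  GFRP laminate: E = 24.30 GPa, ρ = 1946 kg/m³
  alumina ceramic: E = 374.4 GPa, ρ = 3860 kg/m³
  stainless steel: E = 190.3 GPa, ρ = 7910 kg/m³
  alumina ceramic: M = 97.0 MN·m/kg
  alloy steel: M = 27.2 MN·m/kg
  stainless steel: M = 24.1 MN·m/kg
  GFRP laminate: M = 12.5 MN·m/kg
  bronze: M = 12.5 MN·m/kg
  polycarbonate: M = 1.97 MN·m/kg
Alumina ceramic ranks first.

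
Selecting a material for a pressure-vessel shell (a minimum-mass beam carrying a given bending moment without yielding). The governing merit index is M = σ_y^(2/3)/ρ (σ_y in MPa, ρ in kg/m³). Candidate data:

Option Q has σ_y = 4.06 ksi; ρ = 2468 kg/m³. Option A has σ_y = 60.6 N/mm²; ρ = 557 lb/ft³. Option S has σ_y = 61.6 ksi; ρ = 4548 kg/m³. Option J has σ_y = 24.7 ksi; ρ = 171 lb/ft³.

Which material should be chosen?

After converting to SI:
  option Q: σ_y = 27.99 MPa, ρ = 2468 kg/m³
  option A: σ_y = 60.60 MPa, ρ = 8922 kg/m³
  option S: σ_y = 424.7 MPa, ρ = 4548 kg/m³
  option J: σ_y = 170.3 MPa, ρ = 2739 kg/m³
  option S: M = 12.4×10⁻³
  option J: M = 11.2×10⁻³
  option Q: M = 3.74×10⁻³
  option A: M = 1.73×10⁻³
Option S ranks first.

option S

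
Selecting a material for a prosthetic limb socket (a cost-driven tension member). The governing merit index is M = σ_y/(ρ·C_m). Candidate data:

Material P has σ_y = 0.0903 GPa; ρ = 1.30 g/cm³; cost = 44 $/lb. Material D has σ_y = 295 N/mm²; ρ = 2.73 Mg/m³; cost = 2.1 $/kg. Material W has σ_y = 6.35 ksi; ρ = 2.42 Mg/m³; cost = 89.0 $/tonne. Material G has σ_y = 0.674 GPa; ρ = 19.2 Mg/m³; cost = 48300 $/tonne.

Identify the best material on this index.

material W

Putting every candidate on a common basis:
  material P: σ_y = 90.30 MPa, ρ = 1300 kg/m³, cost = 97.00 $/kg
  material D: σ_y = 295.0 MPa, ρ = 2730 kg/m³, cost = 2.100 $/kg
  material W: σ_y = 43.78 MPa, ρ = 2420 kg/m³, cost = 0.08900 $/kg
  material G: σ_y = 674.0 MPa, ρ = 19200 kg/m³, cost = 48.30 $/kg
  material W: M = 203 kN·m per $
  material D: M = 51.5 kN·m per $
  material G: M = 0.727 kN·m per $
  material P: M = 0.716 kN·m per $
Material W ranks first.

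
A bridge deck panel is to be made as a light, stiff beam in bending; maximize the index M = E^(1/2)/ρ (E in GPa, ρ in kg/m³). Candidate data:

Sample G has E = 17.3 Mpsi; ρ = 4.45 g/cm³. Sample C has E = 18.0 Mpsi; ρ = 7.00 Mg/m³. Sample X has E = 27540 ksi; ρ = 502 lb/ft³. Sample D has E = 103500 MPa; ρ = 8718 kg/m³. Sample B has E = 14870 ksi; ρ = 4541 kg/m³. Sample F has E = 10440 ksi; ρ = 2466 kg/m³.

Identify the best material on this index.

After converting to SI:
  sample G: E = 119.3 GPa, ρ = 4450 kg/m³
  sample C: E = 124.1 GPa, ρ = 7000 kg/m³
  sample X: E = 189.9 GPa, ρ = 8041 kg/m³
  sample D: E = 103.5 GPa, ρ = 8718 kg/m³
  sample B: E = 102.5 GPa, ρ = 4541 kg/m³
  sample F: E = 71.98 GPa, ρ = 2466 kg/m³
  sample F: M = 3.44×10⁻³
  sample G: M = 2.45×10⁻³
  sample B: M = 2.23×10⁻³
  sample X: M = 1.71×10⁻³
  sample C: M = 1.59×10⁻³
  sample D: M = 1.17×10⁻³
The maximum is for sample F.

sample F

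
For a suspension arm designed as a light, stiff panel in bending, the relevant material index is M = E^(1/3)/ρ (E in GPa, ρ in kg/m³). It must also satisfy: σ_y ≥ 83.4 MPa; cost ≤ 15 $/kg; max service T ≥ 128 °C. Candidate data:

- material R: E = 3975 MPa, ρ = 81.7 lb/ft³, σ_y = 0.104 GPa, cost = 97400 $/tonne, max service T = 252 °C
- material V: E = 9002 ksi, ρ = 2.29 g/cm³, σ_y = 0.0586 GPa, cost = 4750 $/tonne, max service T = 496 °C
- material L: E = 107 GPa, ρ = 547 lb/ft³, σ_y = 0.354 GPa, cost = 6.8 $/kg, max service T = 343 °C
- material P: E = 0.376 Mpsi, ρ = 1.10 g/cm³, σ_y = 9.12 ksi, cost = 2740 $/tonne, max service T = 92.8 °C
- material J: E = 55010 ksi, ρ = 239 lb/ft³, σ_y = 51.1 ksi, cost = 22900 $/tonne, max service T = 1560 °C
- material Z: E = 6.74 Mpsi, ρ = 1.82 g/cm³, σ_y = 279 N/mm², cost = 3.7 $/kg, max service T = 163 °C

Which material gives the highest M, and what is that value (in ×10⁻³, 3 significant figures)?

Screen on constraints: σ_y ≥ 83.4 MPa; cost ≤ 15 $/kg; max service T ≥ 128 °C. Survivors: material L, material Z.
In SI units:
  material L: E = 107.0 GPa, ρ = 8762 kg/m³
  material Z: E = 46.47 GPa, ρ = 1820 kg/m³
  material Z: M = 1.98×10⁻³
  material L: M = 0.542×10⁻³
Material Z has the largest M.

material Z, M = 1.98×10⁻³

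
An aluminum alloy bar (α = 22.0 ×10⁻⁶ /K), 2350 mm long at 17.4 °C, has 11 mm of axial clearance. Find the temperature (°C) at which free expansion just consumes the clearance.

230 °C

α·L₀·ΔT = 11.0 mm ⇒ ΔT = 11.0 / (22.0×10⁻⁶ × 2350.0) = 212.8 K.
T = 17.4 + 212.8 = 230.2 °C.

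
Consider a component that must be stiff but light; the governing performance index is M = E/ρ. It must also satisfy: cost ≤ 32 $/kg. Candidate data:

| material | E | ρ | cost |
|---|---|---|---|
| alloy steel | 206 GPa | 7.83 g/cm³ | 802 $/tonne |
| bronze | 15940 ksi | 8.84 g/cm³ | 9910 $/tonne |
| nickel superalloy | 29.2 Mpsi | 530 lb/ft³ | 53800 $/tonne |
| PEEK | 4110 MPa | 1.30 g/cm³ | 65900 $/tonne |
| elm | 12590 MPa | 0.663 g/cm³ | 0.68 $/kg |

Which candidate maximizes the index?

alloy steel

Screen on constraints: cost ≤ 32 $/kg. Survivors: alloy steel, bronze, elm.
In SI units:
  alloy steel: E = 206.0 GPa, ρ = 7830 kg/m³
  bronze: E = 109.9 GPa, ρ = 8840 kg/m³
  elm: E = 12.59 GPa, ρ = 663.0 kg/m³
  alloy steel: M = 26.3 MN·m/kg
  elm: M = 19.0 MN·m/kg
  bronze: M = 12.4 MN·m/kg
Alloy steel ranks first.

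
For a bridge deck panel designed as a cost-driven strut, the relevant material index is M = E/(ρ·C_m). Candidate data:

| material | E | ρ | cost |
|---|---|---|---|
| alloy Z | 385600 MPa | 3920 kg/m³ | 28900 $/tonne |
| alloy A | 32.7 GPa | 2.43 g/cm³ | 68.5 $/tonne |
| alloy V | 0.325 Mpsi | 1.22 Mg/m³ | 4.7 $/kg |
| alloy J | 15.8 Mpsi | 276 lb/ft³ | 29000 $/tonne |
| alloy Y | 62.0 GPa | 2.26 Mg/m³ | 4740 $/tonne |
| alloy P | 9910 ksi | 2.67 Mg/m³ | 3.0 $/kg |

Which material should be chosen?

Normalizing units and computing the index:
  alloy Z: E = 385.6 GPa, ρ = 3920 kg/m³, cost = 28.90 $/kg
  alloy A: E = 32.70 GPa, ρ = 2430 kg/m³, cost = 0.06850 $/kg
  alloy V: E = 2.241 GPa, ρ = 1220 kg/m³, cost = 4.700 $/kg
  alloy J: E = 108.9 GPa, ρ = 4421 kg/m³, cost = 29.00 $/kg
  alloy Y: E = 62.00 GPa, ρ = 2260 kg/m³, cost = 4.740 $/kg
  alloy P: E = 68.33 GPa, ρ = 2670 kg/m³, cost = 3.000 $/kg
  alloy A: M = 196 MN·m per $
  alloy P: M = 8.53 MN·m per $
  alloy Y: M = 5.79 MN·m per $
  alloy Z: M = 3.40 MN·m per $
  alloy J: M = 0.850 MN·m per $
  alloy V: M = 0.391 MN·m per $
Alloy A ranks first.

alloy A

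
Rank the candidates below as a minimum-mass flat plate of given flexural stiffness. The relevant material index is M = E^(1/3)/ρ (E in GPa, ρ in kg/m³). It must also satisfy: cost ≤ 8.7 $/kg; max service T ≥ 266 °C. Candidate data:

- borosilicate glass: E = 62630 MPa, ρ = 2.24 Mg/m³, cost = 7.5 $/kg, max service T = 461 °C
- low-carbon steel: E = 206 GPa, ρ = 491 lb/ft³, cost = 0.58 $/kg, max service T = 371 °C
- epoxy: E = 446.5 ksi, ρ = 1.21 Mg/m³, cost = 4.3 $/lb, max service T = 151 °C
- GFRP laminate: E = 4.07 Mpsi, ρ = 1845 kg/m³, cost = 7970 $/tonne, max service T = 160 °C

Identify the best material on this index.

borosilicate glass

Screen on constraints: cost ≤ 8.7 $/kg; max service T ≥ 266 °C. Survivors: borosilicate glass, low-carbon steel.
In SI units:
  borosilicate glass: E = 62.63 GPa, ρ = 2240 kg/m³
  low-carbon steel: E = 206.0 GPa, ρ = 7865 kg/m³
  borosilicate glass: M = 1.77×10⁻³
  low-carbon steel: M = 0.751×10⁻³
Borosilicate glass has the largest M.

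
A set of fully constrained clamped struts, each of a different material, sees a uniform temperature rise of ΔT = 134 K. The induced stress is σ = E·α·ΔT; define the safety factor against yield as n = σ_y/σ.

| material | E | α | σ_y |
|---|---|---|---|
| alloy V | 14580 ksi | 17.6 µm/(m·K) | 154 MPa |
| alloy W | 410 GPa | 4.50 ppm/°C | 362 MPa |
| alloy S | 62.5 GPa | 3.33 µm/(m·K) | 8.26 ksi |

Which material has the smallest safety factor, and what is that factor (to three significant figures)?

Converting E to GPa, α to ×10⁻⁶/K, σ_y to MPa, then σ and n for each:
  alloy V: E = 100.5, α = 17.6, σ_y = 154.0 → σ = 237 MPa, n = 0.650
  alloy W: E = 410.0, α = 4.50, σ_y = 362.0 → σ = 247 MPa, n = 1.46
  alloy S: E = 62.50, α = 3.33, σ_y = 56.95 → σ = 27.9 MPa, n = 2.04
Smallest n: alloy V with n = 0.650.

alloy V, n = 0.650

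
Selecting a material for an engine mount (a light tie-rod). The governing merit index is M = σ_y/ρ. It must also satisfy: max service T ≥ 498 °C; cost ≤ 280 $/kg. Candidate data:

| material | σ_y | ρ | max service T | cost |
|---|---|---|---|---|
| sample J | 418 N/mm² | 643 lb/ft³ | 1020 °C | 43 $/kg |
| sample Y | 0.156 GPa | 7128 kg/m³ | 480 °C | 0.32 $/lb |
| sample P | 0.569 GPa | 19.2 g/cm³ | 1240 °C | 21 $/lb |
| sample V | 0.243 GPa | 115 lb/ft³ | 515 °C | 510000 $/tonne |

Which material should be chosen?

sample J

Screen on constraints: max service T ≥ 498 °C; cost ≤ 280 $/kg. Survivors: sample J, sample P.
Normalizing units and computing the index:
  sample J: σ_y = 418.0 MPa, ρ = 10300 kg/m³
  sample P: σ_y = 569.0 MPa, ρ = 19200 kg/m³
  sample J: M = 40.6 kN·m/kg
  sample P: M = 29.6 kN·m/kg
Sample J ranks first.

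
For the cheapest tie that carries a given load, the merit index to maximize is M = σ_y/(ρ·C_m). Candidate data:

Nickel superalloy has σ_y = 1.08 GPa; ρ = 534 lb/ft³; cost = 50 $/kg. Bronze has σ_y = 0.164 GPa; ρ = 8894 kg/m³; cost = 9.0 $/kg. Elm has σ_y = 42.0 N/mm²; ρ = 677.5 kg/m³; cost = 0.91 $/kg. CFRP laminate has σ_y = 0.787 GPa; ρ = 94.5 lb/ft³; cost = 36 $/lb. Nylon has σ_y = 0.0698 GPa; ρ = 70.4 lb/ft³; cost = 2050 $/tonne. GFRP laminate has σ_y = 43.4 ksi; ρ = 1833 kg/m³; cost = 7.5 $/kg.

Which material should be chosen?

elm

Convert each candidate to consistent units, then evaluate M:
  nickel superalloy: σ_y = 1080 MPa, ρ = 8554 kg/m³, cost = 50.00 $/kg
  bronze: σ_y = 164.0 MPa, ρ = 8894 kg/m³, cost = 9.000 $/kg
  elm: σ_y = 42.00 MPa, ρ = 677.5 kg/m³, cost = 0.9100 $/kg
  CFRP laminate: σ_y = 787.0 MPa, ρ = 1514 kg/m³, cost = 79.37 $/kg
  nylon: σ_y = 69.80 MPa, ρ = 1128 kg/m³, cost = 2.050 $/kg
  GFRP laminate: σ_y = 299.2 MPa, ρ = 1833 kg/m³, cost = 7.500 $/kg
  elm: M = 68.1 kN·m per $
  nylon: M = 30.2 kN·m per $
  GFRP laminate: M = 21.8 kN·m per $
  CFRP laminate: M = 6.55 kN·m per $
  nickel superalloy: M = 2.53 kN·m per $
  bronze: M = 2.05 kN·m per $
Elm has the largest M.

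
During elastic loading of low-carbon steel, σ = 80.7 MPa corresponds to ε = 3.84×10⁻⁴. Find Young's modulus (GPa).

210 GPa

E = σ/ε = 80.7 MPa / 3.84×10⁻⁴ = 210200 MPa = 210 GPa.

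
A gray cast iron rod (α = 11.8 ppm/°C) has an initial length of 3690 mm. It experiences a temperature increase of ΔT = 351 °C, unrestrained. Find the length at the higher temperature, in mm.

ΔL = α·L₀·ΔT = 11.8×10⁻⁶ × 3690 mm × 351.0 K = 15.3 mm.
L = L₀ + ΔL = 3690 + 15.3 = 3705.3 mm.

3705.3 mm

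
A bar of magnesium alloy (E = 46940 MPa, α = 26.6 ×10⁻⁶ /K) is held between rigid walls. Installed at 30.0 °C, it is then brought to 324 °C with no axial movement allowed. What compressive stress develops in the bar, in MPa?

E = 46940 MPa = 46.94 GPa.
ΔT = 294.0 K. Constrained thermal stress σ = E·α·ΔT = 46.94×10³ MPa × 26.6×10⁻⁶ × 294.0 = 367 MPa (compressive).

367 MPa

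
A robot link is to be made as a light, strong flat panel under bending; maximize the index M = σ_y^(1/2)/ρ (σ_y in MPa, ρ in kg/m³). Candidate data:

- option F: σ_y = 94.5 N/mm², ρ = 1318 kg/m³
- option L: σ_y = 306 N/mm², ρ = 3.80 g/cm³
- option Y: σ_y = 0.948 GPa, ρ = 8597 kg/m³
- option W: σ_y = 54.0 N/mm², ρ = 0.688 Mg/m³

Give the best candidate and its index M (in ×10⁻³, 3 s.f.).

Putting every candidate on a common basis:
  option F: σ_y = 94.50 MPa, ρ = 1318 kg/m³
  option L: σ_y = 306.0 MPa, ρ = 3800 kg/m³
  option Y: σ_y = 948.0 MPa, ρ = 8597 kg/m³
  option W: σ_y = 54.00 MPa, ρ = 688.0 kg/m³
  option W: M = 10.7×10⁻³
  option F: M = 7.38×10⁻³
  option L: M = 4.60×10⁻³
  option Y: M = 3.58×10⁻³
The maximum is for option W.

option W, M = 10.7×10⁻³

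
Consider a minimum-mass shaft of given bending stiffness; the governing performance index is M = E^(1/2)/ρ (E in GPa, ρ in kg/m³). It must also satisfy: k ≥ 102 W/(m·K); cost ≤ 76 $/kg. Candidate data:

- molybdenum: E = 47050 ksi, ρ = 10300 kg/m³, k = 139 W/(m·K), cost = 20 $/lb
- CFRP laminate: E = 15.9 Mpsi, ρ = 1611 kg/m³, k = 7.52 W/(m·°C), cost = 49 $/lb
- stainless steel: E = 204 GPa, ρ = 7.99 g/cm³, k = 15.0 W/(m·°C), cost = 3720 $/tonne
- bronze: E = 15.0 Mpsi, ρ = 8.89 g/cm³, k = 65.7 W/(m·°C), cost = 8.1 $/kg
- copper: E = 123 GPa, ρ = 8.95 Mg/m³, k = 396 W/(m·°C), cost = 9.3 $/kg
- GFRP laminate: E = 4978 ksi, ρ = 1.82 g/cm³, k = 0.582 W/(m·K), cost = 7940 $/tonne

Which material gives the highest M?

Screen on constraints: k ≥ 102 W/(m·K); cost ≤ 76 $/kg. Survivors: molybdenum, copper.
In SI units:
  molybdenum: E = 324.4 GPa, ρ = 10300 kg/m³
  copper: E = 123.0 GPa, ρ = 8950 kg/m³
  molybdenum: M = 1.75×10⁻³
  copper: M = 1.24×10⁻³
The maximum is for molybdenum.

molybdenum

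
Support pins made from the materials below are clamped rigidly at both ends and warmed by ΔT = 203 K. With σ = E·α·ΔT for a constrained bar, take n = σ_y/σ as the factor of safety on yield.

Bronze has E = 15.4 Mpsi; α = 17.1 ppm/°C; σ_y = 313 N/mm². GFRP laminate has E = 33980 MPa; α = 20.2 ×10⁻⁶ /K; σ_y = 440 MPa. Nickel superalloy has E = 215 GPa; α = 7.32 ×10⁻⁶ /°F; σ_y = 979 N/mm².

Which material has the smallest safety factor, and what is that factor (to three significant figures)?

Per material, after unit conversion:
  bronze: E = 106.2, α = 17.1, σ_y = 313.0 → σ = 369 MPa, n = 0.849
  GFRP laminate: E = 33.98, α = 20.2, σ_y = 440.0 → σ = 139 MPa, n = 3.16
  nickel superalloy: E = 215.0, α = 13.2, σ_y = 979.0 → σ = 575 MPa, n = 1.70
Smallest n: bronze with n = 0.849.

bronze, n = 0.849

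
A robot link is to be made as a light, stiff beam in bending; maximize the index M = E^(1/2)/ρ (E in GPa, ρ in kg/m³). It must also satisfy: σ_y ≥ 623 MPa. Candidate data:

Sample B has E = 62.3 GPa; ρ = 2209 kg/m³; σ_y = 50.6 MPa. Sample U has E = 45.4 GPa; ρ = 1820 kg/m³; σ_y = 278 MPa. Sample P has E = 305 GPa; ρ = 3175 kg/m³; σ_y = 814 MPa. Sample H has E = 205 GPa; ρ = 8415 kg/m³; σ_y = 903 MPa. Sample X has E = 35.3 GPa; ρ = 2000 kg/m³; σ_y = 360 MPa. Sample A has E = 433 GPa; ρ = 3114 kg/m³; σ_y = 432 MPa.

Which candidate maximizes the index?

Screen on constraints: σ_y ≥ 623 MPa. Survivors: sample P, sample H.
Evaluate M for each candidate:
  sample P: M = 5.50×10⁻³
  sample H: M = 1.70×10⁻³
The maximum is for sample P.

sample P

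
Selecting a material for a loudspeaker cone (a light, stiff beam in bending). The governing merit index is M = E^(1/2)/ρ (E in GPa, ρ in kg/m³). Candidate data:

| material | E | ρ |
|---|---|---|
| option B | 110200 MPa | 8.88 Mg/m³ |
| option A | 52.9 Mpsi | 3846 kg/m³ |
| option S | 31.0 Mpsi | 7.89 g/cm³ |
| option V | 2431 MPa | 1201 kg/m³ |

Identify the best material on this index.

Convert each candidate to consistent units, then evaluate M:
  option B: E = 110.2 GPa, ρ = 8880 kg/m³
  option A: E = 364.7 GPa, ρ = 3846 kg/m³
  option S: E = 213.7 GPa, ρ = 7890 kg/m³
  option V: E = 2.431 GPa, ρ = 1201 kg/m³
  option A: M = 4.97×10⁻³
  option S: M = 1.85×10⁻³
  option V: M = 1.30×10⁻³
  option B: M = 1.18×10⁻³
Highest index: option A.

option A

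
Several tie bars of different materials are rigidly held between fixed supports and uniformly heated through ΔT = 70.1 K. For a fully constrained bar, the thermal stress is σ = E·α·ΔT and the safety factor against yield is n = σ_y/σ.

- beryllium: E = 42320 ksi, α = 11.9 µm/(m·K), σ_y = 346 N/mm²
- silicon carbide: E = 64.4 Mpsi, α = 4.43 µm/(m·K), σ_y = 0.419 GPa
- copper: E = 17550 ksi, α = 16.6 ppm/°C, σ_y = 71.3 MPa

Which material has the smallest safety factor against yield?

copper

Converting E to GPa, α to ×10⁻⁶/K, σ_y to MPa, then σ and n for each:
  beryllium: E = 291.8, α = 11.9, σ_y = 346.0 → σ = 243 MPa, n = 1.42
  silicon carbide: E = 444.0, α = 4.43, σ_y = 419.0 → σ = 138 MPa, n = 3.04
  copper: E = 121.0, α = 16.6, σ_y = 71.30 → σ = 141 MPa, n = 0.506
The minimum is copper at n = 0.506.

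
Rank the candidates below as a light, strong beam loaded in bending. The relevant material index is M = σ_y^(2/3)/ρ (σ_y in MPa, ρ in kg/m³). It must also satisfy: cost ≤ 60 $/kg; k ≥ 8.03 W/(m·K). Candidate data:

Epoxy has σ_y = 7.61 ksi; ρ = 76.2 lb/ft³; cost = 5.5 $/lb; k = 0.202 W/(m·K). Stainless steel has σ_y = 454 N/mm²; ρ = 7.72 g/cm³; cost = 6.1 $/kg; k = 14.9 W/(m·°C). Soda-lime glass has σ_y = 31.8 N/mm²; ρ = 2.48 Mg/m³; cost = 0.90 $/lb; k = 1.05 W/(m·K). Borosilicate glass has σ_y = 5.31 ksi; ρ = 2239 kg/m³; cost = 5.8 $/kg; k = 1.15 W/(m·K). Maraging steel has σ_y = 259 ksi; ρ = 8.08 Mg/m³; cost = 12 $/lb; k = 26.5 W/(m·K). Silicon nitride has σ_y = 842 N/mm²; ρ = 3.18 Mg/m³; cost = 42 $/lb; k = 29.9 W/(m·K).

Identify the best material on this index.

Screen on constraints: cost ≤ 60 $/kg; k ≥ 8.03 W/(m·K). Survivors: stainless steel, maraging steel.
Convert each candidate to consistent units, then evaluate M:
  stainless steel: σ_y = 454.0 MPa, ρ = 7720 kg/m³
  maraging steel: σ_y = 1786 MPa, ρ = 8080 kg/m³
  maraging steel: M = 18.2×10⁻³
  stainless steel: M = 7.65×10⁻³
The maximum is for maraging steel.

maraging steel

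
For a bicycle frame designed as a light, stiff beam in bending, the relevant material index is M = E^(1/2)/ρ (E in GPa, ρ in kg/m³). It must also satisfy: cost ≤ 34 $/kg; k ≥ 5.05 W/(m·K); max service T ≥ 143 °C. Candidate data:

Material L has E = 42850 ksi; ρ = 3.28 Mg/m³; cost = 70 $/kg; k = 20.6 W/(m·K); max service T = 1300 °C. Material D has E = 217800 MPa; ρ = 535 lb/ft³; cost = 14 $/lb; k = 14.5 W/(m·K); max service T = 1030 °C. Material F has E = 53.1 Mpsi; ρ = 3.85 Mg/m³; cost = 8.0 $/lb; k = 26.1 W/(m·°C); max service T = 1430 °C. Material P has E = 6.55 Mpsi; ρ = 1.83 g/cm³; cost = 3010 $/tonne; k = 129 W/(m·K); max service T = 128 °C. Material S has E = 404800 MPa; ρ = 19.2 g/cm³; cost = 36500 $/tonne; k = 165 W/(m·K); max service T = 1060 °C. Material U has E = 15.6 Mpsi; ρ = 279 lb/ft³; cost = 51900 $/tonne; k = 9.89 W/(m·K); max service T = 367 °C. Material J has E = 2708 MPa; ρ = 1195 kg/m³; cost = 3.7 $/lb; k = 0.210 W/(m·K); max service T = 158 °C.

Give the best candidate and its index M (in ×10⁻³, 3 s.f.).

Screen on constraints: cost ≤ 34 $/kg; k ≥ 5.05 W/(m·K); max service T ≥ 143 °C. Survivors: material D, material F.
Normalizing units and computing the index:
  material D: E = 217.8 GPa, ρ = 8570 kg/m³
  material F: E = 366.1 GPa, ρ = 3850 kg/m³
  material F: M = 4.97×10⁻³
  material D: M = 1.72×10⁻³
Material F ranks first.

material F, M = 4.97×10⁻³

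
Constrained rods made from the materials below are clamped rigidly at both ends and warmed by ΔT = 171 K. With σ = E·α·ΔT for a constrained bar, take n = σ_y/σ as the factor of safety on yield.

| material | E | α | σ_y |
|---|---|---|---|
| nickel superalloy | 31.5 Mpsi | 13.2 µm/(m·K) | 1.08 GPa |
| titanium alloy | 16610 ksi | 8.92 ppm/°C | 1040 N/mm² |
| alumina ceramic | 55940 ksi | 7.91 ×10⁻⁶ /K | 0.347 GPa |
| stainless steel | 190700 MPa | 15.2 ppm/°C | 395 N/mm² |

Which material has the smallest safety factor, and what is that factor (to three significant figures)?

In consistent units (E in GPa, α in ×10⁻⁶/K, σ_y in MPa):
  nickel superalloy: E = 217.2, α = 13.2, σ_y = 1080 → σ = 490 MPa, n = 2.20
  titanium alloy: E = 114.5, α = 8.92, σ_y = 1040 → σ = 175 MPa, n = 5.95
  alumina ceramic: E = 385.7, α = 7.91, σ_y = 347.0 → σ = 522 MPa, n = 0.665
  stainless steel: E = 190.7, α = 15.2, σ_y = 395.0 → σ = 496 MPa, n = 0.797
Smallest n: alumina ceramic with n = 0.665.

alumina ceramic, n = 0.665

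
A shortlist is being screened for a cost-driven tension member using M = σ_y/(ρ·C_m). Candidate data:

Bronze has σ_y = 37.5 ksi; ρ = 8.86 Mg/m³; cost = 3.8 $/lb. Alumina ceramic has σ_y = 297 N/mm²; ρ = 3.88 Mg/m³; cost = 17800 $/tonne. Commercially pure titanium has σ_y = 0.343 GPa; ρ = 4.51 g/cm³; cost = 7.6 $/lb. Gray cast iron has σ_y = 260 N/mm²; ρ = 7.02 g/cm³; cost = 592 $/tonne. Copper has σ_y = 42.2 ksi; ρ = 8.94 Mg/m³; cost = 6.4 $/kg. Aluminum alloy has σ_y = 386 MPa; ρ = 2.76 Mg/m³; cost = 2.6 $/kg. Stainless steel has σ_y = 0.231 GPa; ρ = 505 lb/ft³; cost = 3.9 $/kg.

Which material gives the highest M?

gray cast iron

After converting to SI:
  bronze: σ_y = 258.6 MPa, ρ = 8860 kg/m³, cost = 8.377 $/kg
  alumina ceramic: σ_y = 297.0 MPa, ρ = 3880 kg/m³, cost = 17.80 $/kg
  commercially pure titanium: σ_y = 343.0 MPa, ρ = 4510 kg/m³, cost = 16.75 $/kg
  gray cast iron: σ_y = 260.0 MPa, ρ = 7020 kg/m³, cost = 0.5920 $/kg
  copper: σ_y = 291.0 MPa, ρ = 8940 kg/m³, cost = 6.400 $/kg
  aluminum alloy: σ_y = 386.0 MPa, ρ = 2760 kg/m³, cost = 2.600 $/kg
  stainless steel: σ_y = 231.0 MPa, ρ = 8089 kg/m³, cost = 3.900 $/kg
  gray cast iron: M = 62.6 kN·m per $
  aluminum alloy: M = 53.8 kN·m per $
  stainless steel: M = 7.32 kN·m per $
  copper: M = 5.09 kN·m per $
  commercially pure titanium: M = 4.54 kN·m per $
  alumina ceramic: M = 4.30 kN·m per $
  bronze: M = 3.48 kN·m per $
Gray cast iron ranks first.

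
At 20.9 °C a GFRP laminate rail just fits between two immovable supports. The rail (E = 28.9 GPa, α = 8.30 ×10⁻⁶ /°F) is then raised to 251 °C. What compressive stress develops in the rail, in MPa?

α = 8.30×10⁻⁶/°F × 9/5 = 14.9×10⁻⁶/K.
ΔT = 230.1 K. Constrained thermal stress σ = E·α·ΔT = 28.90×10³ MPa × 14.9×10⁻⁶ × 230.1 = 99.3 MPa (compressive).

99.3 MPa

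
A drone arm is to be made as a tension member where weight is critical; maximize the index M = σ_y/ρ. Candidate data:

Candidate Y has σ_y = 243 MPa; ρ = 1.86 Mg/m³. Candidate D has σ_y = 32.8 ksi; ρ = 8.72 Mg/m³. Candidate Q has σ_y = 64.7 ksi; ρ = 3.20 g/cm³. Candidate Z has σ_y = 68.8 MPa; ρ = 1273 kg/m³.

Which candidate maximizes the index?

candidate Q

Normalizing units and computing the index:
  candidate Y: σ_y = 243.0 MPa, ρ = 1860 kg/m³
  candidate D: σ_y = 226.1 MPa, ρ = 8720 kg/m³
  candidate Q: σ_y = 446.1 MPa, ρ = 3200 kg/m³
  candidate Z: σ_y = 68.80 MPa, ρ = 1273 kg/m³
  candidate Q: M = 139 kN·m/kg
  candidate Y: M = 131 kN·m/kg
  candidate Z: M = 54.0 kN·m/kg
  candidate D: M = 25.9 kN·m/kg
Candidate Q ranks first.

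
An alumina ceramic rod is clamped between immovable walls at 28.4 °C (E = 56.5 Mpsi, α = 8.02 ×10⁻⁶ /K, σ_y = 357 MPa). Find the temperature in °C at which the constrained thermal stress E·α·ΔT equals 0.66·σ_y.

104 °C

E = 56.5 Mpsi = 389.6 GPa.
E·α·ΔT = 235.6 MPa ⇒ ΔT = 235.6 / (389.6×10³ × 8.02×10⁻⁶) = 75.42 K.
T = 28.4 + 75.42 = 103.8 °C.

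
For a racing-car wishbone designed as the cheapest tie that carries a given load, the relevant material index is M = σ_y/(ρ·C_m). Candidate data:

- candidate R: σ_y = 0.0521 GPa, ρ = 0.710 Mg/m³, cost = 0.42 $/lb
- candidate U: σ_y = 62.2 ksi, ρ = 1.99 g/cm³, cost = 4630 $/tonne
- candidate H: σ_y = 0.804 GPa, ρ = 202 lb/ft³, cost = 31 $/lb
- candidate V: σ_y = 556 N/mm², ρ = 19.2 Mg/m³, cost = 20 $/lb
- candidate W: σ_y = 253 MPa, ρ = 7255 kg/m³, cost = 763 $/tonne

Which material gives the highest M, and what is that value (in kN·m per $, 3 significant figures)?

candidate R, M = 79.3 kN·m per $

Convert each candidate to consistent units, then evaluate M:
  candidate R: σ_y = 52.10 MPa, ρ = 710.0 kg/m³, cost = 0.9259 $/kg
  candidate U: σ_y = 428.9 MPa, ρ = 1990 kg/m³, cost = 4.630 $/kg
  candidate H: σ_y = 804.0 MPa, ρ = 3236 kg/m³, cost = 68.34 $/kg
  candidate V: σ_y = 556.0 MPa, ρ = 19200 kg/m³, cost = 44.09 $/kg
  candidate W: σ_y = 253.0 MPa, ρ = 7255 kg/m³, cost = 0.7630 $/kg
  candidate R: M = 79.3 kN·m per $
  candidate U: M = 46.5 kN·m per $
  candidate W: M = 45.7 kN·m per $
  candidate H: M = 3.64 kN·m per $
  candidate V: M = 0.657 kN·m per $
Highest index: candidate R.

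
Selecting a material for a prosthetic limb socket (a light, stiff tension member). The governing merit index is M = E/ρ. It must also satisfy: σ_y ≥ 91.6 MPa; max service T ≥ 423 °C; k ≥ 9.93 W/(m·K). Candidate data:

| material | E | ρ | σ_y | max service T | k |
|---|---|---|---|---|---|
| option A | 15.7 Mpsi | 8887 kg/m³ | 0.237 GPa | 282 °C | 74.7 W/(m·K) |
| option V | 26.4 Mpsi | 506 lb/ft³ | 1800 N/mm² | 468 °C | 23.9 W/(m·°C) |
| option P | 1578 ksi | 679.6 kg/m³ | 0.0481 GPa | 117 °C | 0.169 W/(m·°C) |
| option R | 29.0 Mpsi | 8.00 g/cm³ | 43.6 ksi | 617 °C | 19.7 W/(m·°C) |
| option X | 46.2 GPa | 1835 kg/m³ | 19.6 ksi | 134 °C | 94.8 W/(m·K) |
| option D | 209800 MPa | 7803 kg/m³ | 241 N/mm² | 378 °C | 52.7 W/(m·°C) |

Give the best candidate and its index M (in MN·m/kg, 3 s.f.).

option R, M = 25.0 MN·m/kg

Screen on constraints: σ_y ≥ 91.6 MPa; max service T ≥ 423 °C; k ≥ 9.93 W/(m·K). Survivors: option V, option R.
Normalizing units and computing the index:
  option V: E = 182.0 GPa, ρ = 8105 kg/m³
  option R: E = 199.9 GPa, ρ = 8000 kg/m³
  option R: M = 25.0 MN·m/kg
  option V: M = 22.5 MN·m/kg
Option R has the largest M.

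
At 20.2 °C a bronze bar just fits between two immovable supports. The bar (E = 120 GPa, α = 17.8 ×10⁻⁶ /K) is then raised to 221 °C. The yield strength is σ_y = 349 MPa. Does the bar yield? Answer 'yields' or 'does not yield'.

yields

ΔT = 200.8 K. Constrained thermal stress σ = E·α·ΔT = 120.0×10³ MPa × 17.8×10⁻⁶ × 200.8 = 429 MPa (compressive).
Compare to σ_y = 349 MPa: σ ≥ σ_y, so it yields.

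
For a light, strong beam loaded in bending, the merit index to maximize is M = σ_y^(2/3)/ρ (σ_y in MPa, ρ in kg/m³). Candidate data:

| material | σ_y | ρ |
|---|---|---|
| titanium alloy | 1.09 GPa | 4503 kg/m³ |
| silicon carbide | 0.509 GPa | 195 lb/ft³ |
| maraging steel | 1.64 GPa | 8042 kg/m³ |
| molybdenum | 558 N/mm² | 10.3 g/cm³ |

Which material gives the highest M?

titanium alloy

After converting to SI:
  titanium alloy: σ_y = 1090 MPa, ρ = 4503 kg/m³
  silicon carbide: σ_y = 509.0 MPa, ρ = 3124 kg/m³
  maraging steel: σ_y = 1640 MPa, ρ = 8042 kg/m³
  molybdenum: σ_y = 558.0 MPa, ρ = 10300 kg/m³
  titanium alloy: M = 23.5×10⁻³
  silicon carbide: M = 20.4×10⁻³
  maraging steel: M = 17.3×10⁻³
  molybdenum: M = 6.58×10⁻³
The maximum is for titanium alloy.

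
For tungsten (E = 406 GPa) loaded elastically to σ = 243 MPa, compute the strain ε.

ε = σ/E = 243 / 406000 = 5.99×10⁻⁴.

5.99×10⁻⁴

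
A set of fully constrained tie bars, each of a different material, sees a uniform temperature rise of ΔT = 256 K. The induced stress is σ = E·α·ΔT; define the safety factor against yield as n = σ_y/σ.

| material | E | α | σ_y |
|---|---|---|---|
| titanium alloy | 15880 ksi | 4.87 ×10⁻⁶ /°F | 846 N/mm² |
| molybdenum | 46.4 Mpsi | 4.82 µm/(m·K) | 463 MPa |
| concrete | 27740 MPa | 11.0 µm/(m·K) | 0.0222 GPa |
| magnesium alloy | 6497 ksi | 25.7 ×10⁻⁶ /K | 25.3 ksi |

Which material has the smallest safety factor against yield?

Converting E to GPa, α to ×10⁻⁶/K, σ_y to MPa, then σ and n for each:
  titanium alloy: E = 109.5, α = 8.77, σ_y = 846.0 → σ = 246 MPa, n = 3.44
  molybdenum: E = 319.9, α = 4.82, σ_y = 463.0 → σ = 395 MPa, n = 1.17
  concrete: E = 27.74, α = 11.0, σ_y = 22.20 → σ = 78.1 MPa, n = 0.284
  magnesium alloy: E = 44.80, α = 25.7, σ_y = 174.4 → σ = 295 MPa, n = 0.592
Concrete has the lowest safety factor, n = 0.284.

concrete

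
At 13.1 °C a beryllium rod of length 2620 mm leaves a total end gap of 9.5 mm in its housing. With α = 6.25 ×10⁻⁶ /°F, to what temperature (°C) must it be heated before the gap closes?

335 °C

α = 6.25×10⁻⁶/°F × 9/5 = 11.2×10⁻⁶/K.
α·L₀·ΔT = 9.5 mm ⇒ ΔT = 9.5 / (11.2×10⁻⁶ × 2620.0) = 322.3 K.
T = 13.1 + 322.3 = 335.4 °C.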